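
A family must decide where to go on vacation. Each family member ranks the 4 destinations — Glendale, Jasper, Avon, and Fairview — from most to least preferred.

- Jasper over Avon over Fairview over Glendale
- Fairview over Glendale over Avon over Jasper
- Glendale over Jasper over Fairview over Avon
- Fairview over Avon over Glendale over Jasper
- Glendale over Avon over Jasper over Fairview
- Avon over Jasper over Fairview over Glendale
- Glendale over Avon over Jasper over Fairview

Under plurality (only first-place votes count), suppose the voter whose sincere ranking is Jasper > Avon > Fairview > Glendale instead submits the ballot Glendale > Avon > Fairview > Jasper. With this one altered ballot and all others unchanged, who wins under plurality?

Glendale

First-place totals with the altered ballot: Glendale 4, Jasper 0, Avon 1, Fairview 2.
The winner is unchanged: still Glendale.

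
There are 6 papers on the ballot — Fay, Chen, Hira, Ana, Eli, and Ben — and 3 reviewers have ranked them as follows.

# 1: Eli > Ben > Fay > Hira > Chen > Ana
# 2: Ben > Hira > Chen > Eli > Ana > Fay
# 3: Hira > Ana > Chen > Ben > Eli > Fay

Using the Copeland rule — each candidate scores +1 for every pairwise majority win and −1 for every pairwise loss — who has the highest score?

Pairwise results:
  Fay vs Chen: Chen wins 2–1.
  Fay vs Hira: Hira wins 2–1.
  Fay vs Ana: Ana wins 2–1.
  Fay vs Eli: Eli wins 3–0.
  Fay vs Ben: Ben wins 3–0.
  Chen vs Hira: Hira wins 3–0.
  Chen vs Ana: Chen wins 2–1.
  Chen vs Eli: Chen wins 2–1.
  Chen vs Ben: Ben wins 2–1.
  Hira vs Ana: Hira wins 3–0.
  Hira vs Eli: Hira wins 2–1.
  Hira vs Ben: Ben wins 2–1.
  Ana vs Eli: Eli wins 2–1.
  Ana vs Ben: Ben wins 2–1.
  Eli vs Ben: Ben wins 2–1.
Copeland scores (wins − losses):
  Fay: 0 − 5 = -5
  Chen: 3 − 2 = 1
  Hira: 4 − 1 = 3
  Ana: 1 − 4 = -3
  Eli: 2 − 3 = -1
  Ben: 5 − 0 = 5
Ben has the best Copeland score.

Ben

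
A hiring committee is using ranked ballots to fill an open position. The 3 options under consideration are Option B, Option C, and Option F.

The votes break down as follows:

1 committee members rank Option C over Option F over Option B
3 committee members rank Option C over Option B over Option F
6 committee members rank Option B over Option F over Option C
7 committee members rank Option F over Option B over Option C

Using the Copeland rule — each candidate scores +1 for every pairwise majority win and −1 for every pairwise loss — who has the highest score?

Pairwise results:
  Option B vs Option C: Option B wins 13–4.
  Option B vs Option F: Option B wins 9–8.
  Option C vs Option F: Option F wins 13–4.
Copeland scores (wins − losses):
  Option B: 2 − 0 = 2
  Option C: 0 − 2 = -2
  Option F: 1 − 1 = 0
Option B has the best Copeland score.

Option B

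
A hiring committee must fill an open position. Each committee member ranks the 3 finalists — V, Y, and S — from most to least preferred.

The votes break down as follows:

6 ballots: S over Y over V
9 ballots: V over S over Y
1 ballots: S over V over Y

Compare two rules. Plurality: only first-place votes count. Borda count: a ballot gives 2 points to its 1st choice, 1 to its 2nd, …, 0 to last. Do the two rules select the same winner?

Plurality first-place counts: V 9, Y 0, S 7 → V.
Borda totals: V 19, Y 6, S 23 → S.
The two rules disagree: plurality picks V, Borda picks S.

No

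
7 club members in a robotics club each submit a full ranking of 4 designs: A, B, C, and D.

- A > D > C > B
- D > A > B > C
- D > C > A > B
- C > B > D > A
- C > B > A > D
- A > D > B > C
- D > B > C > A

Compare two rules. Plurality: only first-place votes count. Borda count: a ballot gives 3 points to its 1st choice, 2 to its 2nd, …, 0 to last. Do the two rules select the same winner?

Yes

Plurality first-place counts: A 2, B 0, C 2, D 3 → D.
Borda totals: A 10, B 8, C 10, D 14 → D.
The two rules agree on D.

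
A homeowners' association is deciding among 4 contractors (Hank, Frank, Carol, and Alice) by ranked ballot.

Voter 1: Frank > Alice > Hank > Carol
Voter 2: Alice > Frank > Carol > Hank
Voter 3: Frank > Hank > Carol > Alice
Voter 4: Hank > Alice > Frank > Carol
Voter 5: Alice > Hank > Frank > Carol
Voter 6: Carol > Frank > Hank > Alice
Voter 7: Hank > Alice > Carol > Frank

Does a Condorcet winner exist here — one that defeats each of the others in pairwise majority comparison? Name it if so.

Head-to-head results (7 voters total):
Hank vs Frank: Frank wins 4–3.
Hank vs Carol: Hank wins 5–2.
Hank vs Alice: Hank wins 4–3.
Frank vs Carol: Frank wins 5–2.
Frank vs Alice: Alice wins 4–3.
Carol vs Alice: Alice wins 5–2.
No candidate beats all others: Hank beats Alice beats Frank beats Hank, a majority cycle.

No Condorcet winner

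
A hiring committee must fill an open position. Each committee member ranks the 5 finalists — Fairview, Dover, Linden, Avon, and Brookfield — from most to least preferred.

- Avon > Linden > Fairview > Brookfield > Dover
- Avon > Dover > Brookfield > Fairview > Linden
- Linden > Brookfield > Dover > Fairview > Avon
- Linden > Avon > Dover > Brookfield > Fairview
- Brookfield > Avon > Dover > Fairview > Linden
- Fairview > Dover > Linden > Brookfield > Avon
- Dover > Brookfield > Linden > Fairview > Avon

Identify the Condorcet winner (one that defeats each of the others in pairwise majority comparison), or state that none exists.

There is no Condorcet winner

Head-to-head results (7 voters total):
Fairview vs Dover: Dover wins 5–2.
Fairview vs Linden: Linden wins 4–3.
Fairview vs Avon: Avon wins 4–3.
Fairview vs Brookfield: Brookfield wins 5–2.
Dover vs Linden: Dover wins 4–3.
Dover vs Avon: Avon wins 4–3.
Dover vs Brookfield: Dover wins 4–3.
Linden vs Avon: Linden wins 4–3.
Linden vs Brookfield: Linden wins 4–3.
Avon vs Brookfield: Brookfield wins 4–3.
No candidate beats all others: Dover beats Linden beats Avon beats Dover, a majority cycle.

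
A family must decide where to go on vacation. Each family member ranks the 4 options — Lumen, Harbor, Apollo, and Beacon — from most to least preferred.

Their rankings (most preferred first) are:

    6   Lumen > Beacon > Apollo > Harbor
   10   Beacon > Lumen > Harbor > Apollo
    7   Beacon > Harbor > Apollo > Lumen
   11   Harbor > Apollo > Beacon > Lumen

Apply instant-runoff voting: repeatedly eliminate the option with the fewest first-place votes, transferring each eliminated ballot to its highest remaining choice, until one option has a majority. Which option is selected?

Beacon

Round 1: Beacon 17, Harbor 11, Lumen 6, Apollo 0. Apollo has the fewest and is eliminated.
Round 2: Beacon 17, Harbor 11, Lumen 6. Lumen has the fewest and is eliminated.
Round 3: Beacon 23, Harbor 11. Beacon has a majority.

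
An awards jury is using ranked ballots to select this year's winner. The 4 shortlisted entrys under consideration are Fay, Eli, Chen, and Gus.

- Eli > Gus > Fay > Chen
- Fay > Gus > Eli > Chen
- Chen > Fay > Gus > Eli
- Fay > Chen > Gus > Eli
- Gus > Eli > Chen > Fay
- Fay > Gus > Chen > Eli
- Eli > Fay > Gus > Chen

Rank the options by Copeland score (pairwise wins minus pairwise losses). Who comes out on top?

Pairwise results:
  Fay vs Eli: Fay wins 4–3.
  Fay vs Chen: Fay wins 5–2.
  Fay vs Gus: Fay wins 5–2.
  Eli vs Chen: Eli wins 4–3.
  Eli vs Gus: Gus wins 5–2.
  Chen vs Gus: Gus wins 5–2.
Copeland scores (wins − losses):
  Fay: 3 − 0 = 3
  Eli: 1 − 2 = -1
  Chen: 0 − 3 = -3
  Gus: 2 − 1 = 1
Fay has the best Copeland score.

Fay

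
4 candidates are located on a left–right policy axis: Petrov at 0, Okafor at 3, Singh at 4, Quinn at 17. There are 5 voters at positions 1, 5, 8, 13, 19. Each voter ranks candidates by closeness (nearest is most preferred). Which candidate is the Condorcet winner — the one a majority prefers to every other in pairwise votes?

Singh

With single-peaked preferences on a line, the Condorcet winner is the candidate closest to the median voter.
The median voter (position 8) is closest to Singh at 4.
Check: Singh vs Quinn — voters closer to Singh: 3 of 5.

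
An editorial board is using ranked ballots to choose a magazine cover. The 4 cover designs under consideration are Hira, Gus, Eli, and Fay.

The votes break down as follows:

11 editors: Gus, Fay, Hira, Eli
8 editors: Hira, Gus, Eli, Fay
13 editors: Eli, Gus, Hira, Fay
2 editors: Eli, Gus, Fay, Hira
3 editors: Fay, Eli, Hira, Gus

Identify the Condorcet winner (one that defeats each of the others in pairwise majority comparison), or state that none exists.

Head-to-head results (37 voters total):
Hira vs Gus: Gus wins 26–11.
Hira vs Eli: Hira wins 19–18.
Hira vs Fay: Hira wins 21–16.
Gus vs Eli: Gus wins 19–18.
Gus vs Fay: Gus wins 34–3.
Eli vs Fay: Eli wins 23–14.
Gus beats each rival — Hira (26–11), Eli (19–18), Fay (34–3) — so Gus is the Condorcet winner.

Gus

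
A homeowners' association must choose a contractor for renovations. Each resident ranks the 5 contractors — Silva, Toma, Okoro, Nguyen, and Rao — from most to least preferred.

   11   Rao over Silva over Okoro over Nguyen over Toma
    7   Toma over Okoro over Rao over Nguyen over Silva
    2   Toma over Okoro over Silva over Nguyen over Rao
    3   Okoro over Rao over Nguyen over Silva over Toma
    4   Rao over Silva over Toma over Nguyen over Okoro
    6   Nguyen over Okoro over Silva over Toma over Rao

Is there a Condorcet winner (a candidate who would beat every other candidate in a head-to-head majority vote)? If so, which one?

Okoro

Head-to-head results (33 voters total):
Silva vs Toma: Silva wins 24–9.
Silva vs Okoro: Okoro wins 18–15.
Silva vs Nguyen: Silva wins 17–16.
Silva vs Rao: Rao wins 25–8.
Toma vs Okoro: Okoro wins 20–13.
Toma vs Nguyen: Nguyen wins 20–13.
Toma vs Rao: Rao wins 18–15.
Okoro vs Nguyen: Okoro wins 23–10.
Okoro vs Rao: Okoro wins 18–15.
Nguyen vs Rao: Rao wins 25–8.
Okoro beats each rival — Silva (18–15), Toma (20–13), Nguyen (23–10), Rao (18–15) — so Okoro is the Condorcet winner.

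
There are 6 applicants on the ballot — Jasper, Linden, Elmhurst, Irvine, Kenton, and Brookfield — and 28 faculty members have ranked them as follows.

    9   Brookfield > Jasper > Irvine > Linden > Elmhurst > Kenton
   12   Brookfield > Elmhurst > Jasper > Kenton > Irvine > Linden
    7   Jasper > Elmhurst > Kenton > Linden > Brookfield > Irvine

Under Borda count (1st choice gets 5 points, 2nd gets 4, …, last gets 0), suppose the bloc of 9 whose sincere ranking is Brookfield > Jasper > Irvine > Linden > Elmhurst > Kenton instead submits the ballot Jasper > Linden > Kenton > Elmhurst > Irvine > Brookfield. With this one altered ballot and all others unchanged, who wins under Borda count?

Borda totals with the altered ballot: Jasper 116, Linden 50, Elmhurst 94, Irvine 21, Kenton 72, Brookfield 67.
The switch changes the winner from Brookfield to Jasper.

Jasper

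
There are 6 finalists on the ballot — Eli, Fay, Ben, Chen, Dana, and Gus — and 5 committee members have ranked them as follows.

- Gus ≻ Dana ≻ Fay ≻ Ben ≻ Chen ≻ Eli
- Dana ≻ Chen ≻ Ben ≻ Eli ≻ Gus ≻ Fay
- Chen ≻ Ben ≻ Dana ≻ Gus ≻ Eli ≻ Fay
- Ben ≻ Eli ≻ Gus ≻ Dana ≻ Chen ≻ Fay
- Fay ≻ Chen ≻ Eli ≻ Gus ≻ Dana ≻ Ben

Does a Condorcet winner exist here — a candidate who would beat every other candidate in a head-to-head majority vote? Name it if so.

Head-to-head results (5 voters total):
Eli vs Fay: Eli wins 3–2.
Eli vs Ben: Ben wins 4–1.
Eli vs Chen: Chen wins 4–1.
Eli vs Dana: Dana wins 3–2.
Eli vs Gus: Eli wins 3–2.
Fay vs Ben: Ben wins 3–2.
Fay vs Chen: Chen wins 3–2.
Fay vs Dana: Dana wins 4–1.
Fay vs Gus: Gus wins 4–1.
Ben vs Chen: Chen wins 3–2.
Ben vs Dana: Dana wins 3–2.
Ben vs Gus: Ben wins 3–2.
Chen vs Dana: Dana wins 3–2.
Chen vs Gus: Chen wins 3–2.
Dana vs Gus: Gus wins 3–2.
No candidate beats all others: Eli beats Gus beats Dana beats Eli, a majority cycle.

None — there is no Condorcet winner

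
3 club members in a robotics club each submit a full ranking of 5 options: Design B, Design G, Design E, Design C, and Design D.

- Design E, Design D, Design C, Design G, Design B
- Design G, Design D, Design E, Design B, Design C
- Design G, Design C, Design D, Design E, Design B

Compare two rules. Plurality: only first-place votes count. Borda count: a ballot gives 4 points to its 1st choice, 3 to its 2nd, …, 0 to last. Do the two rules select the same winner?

Plurality first-place counts: Design B 0, Design G 2, Design E 1, Design C 0, Design D 0 → Design G.
Borda totals: Design B 1, Design G 9, Design E 7, Design C 5, Design D 8 → Design G.
The two rules agree on Design G.

Yes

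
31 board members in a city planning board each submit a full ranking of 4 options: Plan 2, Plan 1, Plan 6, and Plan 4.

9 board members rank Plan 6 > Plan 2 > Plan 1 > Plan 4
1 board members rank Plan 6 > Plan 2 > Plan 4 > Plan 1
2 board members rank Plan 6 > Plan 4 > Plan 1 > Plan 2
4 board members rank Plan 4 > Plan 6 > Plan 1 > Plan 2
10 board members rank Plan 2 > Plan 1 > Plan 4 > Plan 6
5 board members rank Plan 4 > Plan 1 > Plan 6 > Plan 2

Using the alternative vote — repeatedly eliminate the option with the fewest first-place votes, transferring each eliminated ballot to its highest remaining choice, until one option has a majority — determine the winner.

Round 1: Plan 6 12, Plan 2 10, Plan 4 9, Plan 1 0. Plan 1 has the fewest and is eliminated.
Round 2: Plan 6 12, Plan 2 10, Plan 4 9. Plan 4 has the fewest and is eliminated.
Round 3: Plan 6 21, Plan 2 10. Plan 6 has a majority.

Plan 6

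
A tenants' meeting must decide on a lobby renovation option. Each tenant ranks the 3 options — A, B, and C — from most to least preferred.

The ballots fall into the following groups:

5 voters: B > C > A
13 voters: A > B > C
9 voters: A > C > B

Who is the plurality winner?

First-place vote totals:
  A: 22
  B: 5
  C: 0
A has the most first-place votes.

A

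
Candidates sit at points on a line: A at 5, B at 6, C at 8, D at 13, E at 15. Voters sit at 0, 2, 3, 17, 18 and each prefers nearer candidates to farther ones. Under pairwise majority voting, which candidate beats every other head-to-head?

A

With single-peaked preferences on a line, the Condorcet winner is the candidate closest to the median voter.
The median voter (position 3) is closest to A at 5.
Check: A vs D — voters closer to A: 3 of 5.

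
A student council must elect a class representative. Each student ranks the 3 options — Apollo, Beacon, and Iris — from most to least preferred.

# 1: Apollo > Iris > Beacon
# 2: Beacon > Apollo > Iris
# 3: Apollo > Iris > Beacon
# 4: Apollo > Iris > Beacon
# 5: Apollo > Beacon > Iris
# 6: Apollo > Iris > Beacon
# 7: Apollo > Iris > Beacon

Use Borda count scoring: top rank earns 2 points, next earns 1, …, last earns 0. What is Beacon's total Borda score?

3

Borda scores:
  Apollo: 2 + 1 + 2 + 2 + 2 + 2 + 2 = 13
  Beacon: 0 + 2 + 0 + 0 + 1 + 0 + 0 = 3
  Iris: 1 + 0 + 1 + 1 + 0 + 1 + 1 = 5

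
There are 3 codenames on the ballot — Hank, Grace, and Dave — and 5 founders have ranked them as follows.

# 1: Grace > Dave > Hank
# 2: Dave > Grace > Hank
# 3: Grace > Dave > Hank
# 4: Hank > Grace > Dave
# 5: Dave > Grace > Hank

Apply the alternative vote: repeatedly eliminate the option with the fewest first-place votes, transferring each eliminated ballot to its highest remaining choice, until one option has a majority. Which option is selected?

Grace

Round 1: Grace 2, Dave 2, Hank 1. Hank has the fewest and is eliminated.
Round 2: Grace 3, Dave 2. Grace has a majority.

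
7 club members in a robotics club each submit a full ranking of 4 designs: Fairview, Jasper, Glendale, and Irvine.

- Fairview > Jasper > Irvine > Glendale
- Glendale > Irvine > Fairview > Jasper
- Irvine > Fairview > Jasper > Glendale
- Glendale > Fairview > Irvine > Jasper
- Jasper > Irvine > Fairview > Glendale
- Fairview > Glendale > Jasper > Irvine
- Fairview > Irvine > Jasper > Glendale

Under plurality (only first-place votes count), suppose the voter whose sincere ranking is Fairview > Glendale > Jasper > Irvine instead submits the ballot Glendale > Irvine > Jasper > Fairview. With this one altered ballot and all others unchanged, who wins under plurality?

Glendale

First-place totals with the altered ballot: Fairview 2, Jasper 1, Glendale 3, Irvine 1.
The switch changes the winner from Fairview to Glendale.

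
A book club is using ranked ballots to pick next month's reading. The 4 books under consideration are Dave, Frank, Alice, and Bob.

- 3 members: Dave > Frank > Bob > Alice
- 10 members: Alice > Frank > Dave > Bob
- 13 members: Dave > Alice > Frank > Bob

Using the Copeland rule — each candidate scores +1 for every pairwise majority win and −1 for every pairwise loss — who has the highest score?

Dave

Pairwise results:
  Dave vs Frank: Dave wins 16–10.
  Dave vs Alice: Dave wins 16–10.
  Dave vs Bob: Dave wins 26–0.
  Frank vs Alice: Alice wins 23–3.
  Frank vs Bob: Frank wins 26–0.
  Alice vs Bob: Alice wins 23–3.
Copeland scores (wins − losses):
  Dave: 3 − 0 = 3
  Frank: 1 − 2 = -1
  Alice: 2 − 1 = 1
  Bob: 0 − 3 = -3
Dave has the best Copeland score.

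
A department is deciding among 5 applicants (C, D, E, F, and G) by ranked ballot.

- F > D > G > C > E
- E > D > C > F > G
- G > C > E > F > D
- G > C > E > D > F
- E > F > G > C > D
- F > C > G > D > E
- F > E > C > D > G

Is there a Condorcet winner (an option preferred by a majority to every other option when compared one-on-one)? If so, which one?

None — there is no Condorcet winner

Head-to-head results (7 voters total):
C vs D: C wins 5–2.
C vs E: C wins 4–3.
C vs F: F wins 4–3.
C vs G: G wins 4–3.
D vs E: E wins 5–2.
D vs F: F wins 5–2.
D vs G: G wins 4–3.
E vs F: E wins 4–3.
E vs G: G wins 4–3.
F vs G: F wins 5–2.
No candidate beats all others: C beats E beats F beats C, a majority cycle.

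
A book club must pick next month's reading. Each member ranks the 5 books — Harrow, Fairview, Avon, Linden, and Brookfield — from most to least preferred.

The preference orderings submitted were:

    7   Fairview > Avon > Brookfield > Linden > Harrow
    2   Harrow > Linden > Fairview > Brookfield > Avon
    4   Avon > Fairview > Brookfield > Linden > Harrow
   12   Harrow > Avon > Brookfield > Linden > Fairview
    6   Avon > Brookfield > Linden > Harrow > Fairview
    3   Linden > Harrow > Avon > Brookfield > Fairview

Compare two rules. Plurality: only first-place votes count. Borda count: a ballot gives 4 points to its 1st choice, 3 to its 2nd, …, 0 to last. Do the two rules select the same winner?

No

Plurality first-place counts: Harrow 14, Fairview 7, Avon 10, Linden 3, Brookfield 0 → Harrow.
Borda totals: Harrow 71, Fairview 44, Avon 103, Linden 53, Brookfield 69 → Avon.
The two rules disagree: plurality picks Harrow, Borda picks Avon.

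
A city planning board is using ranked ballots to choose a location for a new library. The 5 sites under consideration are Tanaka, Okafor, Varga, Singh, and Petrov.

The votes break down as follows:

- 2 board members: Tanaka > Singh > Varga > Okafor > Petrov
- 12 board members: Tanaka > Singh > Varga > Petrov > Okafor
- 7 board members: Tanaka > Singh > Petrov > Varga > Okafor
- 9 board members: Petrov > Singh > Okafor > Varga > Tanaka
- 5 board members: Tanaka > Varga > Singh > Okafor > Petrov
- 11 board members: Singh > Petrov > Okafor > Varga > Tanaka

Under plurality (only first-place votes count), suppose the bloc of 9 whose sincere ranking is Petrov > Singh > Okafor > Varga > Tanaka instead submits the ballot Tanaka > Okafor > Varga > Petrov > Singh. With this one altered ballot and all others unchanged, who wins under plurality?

First-place totals with the altered ballot: Tanaka 35, Okafor 0, Varga 0, Singh 11, Petrov 0.
The winner is unchanged: still Tanaka.

Tanaka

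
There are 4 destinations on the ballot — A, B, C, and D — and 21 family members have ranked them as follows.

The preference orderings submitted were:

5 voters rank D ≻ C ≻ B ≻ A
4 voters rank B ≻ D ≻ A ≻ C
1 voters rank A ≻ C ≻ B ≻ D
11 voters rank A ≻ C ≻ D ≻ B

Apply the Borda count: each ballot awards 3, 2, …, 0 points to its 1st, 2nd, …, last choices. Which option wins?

A

Borda scores:
  A: 5·0 + 4·1 + 3 + 11·3 = 40
  B: 5·1 + 4·3 + 1 + 11·0 = 18
  C: 5·2 + 4·0 + 2 + 11·2 = 34
  D: 5·3 + 4·2 + 0 + 11·1 = 34
A has the highest total.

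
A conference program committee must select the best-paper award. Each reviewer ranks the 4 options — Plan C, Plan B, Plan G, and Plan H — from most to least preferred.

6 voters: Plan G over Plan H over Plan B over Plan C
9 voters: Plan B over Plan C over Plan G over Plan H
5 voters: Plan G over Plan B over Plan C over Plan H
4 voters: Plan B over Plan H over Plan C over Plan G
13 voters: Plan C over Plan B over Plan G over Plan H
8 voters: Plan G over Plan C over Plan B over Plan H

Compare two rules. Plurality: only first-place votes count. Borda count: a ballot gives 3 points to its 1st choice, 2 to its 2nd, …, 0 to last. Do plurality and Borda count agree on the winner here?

Plurality first-place counts: Plan C 13, Plan B 13, Plan G 19, Plan H 0 → Plan G.
Borda totals: Plan C 82, Plan B 89, Plan G 79, Plan H 20 → Plan B.
The two rules disagree: plurality picks Plan G, Borda picks Plan B.

No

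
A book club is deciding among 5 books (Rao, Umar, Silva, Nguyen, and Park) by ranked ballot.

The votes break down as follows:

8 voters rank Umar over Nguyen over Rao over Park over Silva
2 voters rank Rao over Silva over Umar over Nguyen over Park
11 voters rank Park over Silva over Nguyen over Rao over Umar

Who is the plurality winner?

Park

First-place vote totals:
  Rao: 2
  Umar: 8
  Silva: 0
  Nguyen: 0
  Park: 11
Park has the most first-place votes.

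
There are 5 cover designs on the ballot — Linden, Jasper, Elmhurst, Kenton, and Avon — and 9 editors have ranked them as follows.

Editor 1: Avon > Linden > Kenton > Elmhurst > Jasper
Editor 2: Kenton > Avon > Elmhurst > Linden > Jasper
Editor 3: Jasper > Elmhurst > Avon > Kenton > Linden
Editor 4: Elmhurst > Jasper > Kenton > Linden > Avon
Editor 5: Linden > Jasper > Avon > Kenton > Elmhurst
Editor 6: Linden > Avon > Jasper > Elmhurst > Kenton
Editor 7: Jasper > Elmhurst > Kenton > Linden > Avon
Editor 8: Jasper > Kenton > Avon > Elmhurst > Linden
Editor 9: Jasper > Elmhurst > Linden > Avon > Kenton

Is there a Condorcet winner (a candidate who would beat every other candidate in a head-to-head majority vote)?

Yes

Head-to-head results (9 voters total):
Linden vs Jasper: Jasper wins 5–4.
Linden vs Elmhurst: Elmhurst wins 6–3.
Linden vs Kenton: Kenton wins 5–4.
Linden vs Avon: Linden wins 5–4.
Jasper vs Elmhurst: Jasper wins 6–3.
Jasper vs Kenton: Jasper wins 7–2.
Jasper vs Avon: Jasper wins 6–3.
Elmhurst vs Kenton: Elmhurst wins 5–4.
Elmhurst vs Avon: Avon wins 5–4.
Kenton vs Avon: Avon wins 5–4.
Jasper beats each rival — Linden (5–4), Elmhurst (6–3), Kenton (7–2), Avon (6–3) — so Jasper is the Condorcet winner.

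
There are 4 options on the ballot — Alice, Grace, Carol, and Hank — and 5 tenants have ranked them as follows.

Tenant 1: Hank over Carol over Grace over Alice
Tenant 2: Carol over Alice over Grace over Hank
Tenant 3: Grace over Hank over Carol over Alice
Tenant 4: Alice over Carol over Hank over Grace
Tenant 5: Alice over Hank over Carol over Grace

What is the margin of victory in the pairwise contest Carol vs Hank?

Ballots ranking Carol above Hank: 2.
Ballots ranking Hank above Carol: 3.
Hank wins 3–2, a margin of 1.

1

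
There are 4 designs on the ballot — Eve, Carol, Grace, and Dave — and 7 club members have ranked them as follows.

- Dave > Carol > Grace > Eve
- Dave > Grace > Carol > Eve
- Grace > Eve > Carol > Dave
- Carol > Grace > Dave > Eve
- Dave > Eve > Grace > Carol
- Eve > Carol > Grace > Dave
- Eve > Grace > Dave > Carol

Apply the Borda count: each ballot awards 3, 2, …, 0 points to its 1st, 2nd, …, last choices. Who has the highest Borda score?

Grace

Borda scores:
  Eve: 0 + 0 + 2 + 0 + 2 + 3 + 3 = 10
  Carol: 2 + 1 + 1 + 3 + 0 + 2 + 0 = 9
  Grace: 1 + 2 + 3 + 2 + 1 + 1 + 2 = 12
  Dave: 3 + 3 + 0 + 1 + 3 + 0 + 1 = 11
Grace has the highest total.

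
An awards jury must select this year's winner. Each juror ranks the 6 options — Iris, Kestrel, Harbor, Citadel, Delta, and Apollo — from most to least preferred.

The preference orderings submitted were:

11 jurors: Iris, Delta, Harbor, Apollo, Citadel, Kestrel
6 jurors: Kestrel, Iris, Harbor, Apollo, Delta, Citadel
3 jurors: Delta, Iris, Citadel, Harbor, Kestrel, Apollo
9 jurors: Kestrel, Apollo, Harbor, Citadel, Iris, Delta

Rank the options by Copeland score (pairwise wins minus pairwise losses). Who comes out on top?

Pairwise results:
  Iris vs Kestrel: Kestrel wins 15–14.
  Iris vs Harbor: Iris wins 20–9.
  Iris vs Citadel: Iris wins 20–9.
  Iris vs Delta: Iris wins 26–3.
  Iris vs Apollo: Iris wins 20–9.
  Kestrel vs Harbor: Kestrel wins 15–14.
  Kestrel vs Citadel: Kestrel wins 15–14.
  Kestrel vs Delta: Kestrel wins 15–14.
  Kestrel vs Apollo: Kestrel wins 18–11.
  Harbor vs Citadel: Harbor wins 26–3.
  Harbor vs Delta: Harbor wins 15–14.
  Harbor vs Apollo: Harbor wins 20–9.
  Citadel vs Delta: Delta wins 20–9.
  Citadel vs Apollo: Apollo wins 26–3.
  Delta vs Apollo: Apollo wins 15–14.
Copeland scores (wins − losses):
  Iris: 4 − 1 = 3
  Kestrel: 5 − 0 = 5
  Harbor: 3 − 2 = 1
  Citadel: 0 − 5 = -5
  Delta: 1 − 4 = -3
  Apollo: 2 − 3 = -1
Kestrel has the best Copeland score.

Kestrel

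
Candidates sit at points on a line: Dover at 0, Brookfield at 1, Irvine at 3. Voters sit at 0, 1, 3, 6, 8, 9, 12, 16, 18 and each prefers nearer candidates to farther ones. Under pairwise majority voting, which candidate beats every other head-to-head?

With single-peaked preferences on a line, the Condorcet winner is the candidate closest to the median voter.
The median voter (position 8) is closest to Irvine at 3.
Check: Irvine vs Dover — voters closer to Irvine: 7 of 9.

Irvine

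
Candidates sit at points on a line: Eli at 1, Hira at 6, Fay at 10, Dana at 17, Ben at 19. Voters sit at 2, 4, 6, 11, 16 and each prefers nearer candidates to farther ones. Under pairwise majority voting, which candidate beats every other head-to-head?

With single-peaked preferences on a line, the Condorcet winner is the candidate closest to the median voter.
The median voter (position 6) is closest to Hira at 6.
Check: Hira vs Dana — voters closer to Hira: 4 of 5.

Hira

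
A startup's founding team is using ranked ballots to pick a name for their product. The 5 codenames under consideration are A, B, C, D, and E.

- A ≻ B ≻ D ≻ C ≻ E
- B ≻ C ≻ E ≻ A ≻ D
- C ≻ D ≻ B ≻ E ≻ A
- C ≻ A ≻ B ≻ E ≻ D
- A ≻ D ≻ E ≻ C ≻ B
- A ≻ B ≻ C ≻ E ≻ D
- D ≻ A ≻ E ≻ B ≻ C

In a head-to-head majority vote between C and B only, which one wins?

B

Ballots ranking C above B: 3.
Ballots ranking B above C: 4.
B wins the head-to-head, 4–3.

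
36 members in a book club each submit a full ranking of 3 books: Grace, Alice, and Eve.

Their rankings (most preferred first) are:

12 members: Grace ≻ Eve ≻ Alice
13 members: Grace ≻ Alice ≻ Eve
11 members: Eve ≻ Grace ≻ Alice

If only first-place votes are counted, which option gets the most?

First-place vote totals:
  Grace: 25
  Alice: 0
  Eve: 11
Grace has the most first-place votes.

Grace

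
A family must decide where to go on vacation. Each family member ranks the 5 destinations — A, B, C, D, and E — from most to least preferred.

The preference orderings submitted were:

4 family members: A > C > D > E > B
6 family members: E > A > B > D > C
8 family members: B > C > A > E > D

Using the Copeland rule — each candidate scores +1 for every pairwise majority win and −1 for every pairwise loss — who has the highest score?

A

Pairwise results:
  A vs B: A wins 10–8.
  A vs C: A wins 10–8.
  A vs D: A wins 18–0.
  A vs E: A wins 12–6.
  B vs C: B wins 14–4.
  B vs D: B wins 14–4.
  B vs E: E wins 10–8.
  C vs D: C wins 12–6.
  C vs E: C wins 12–6.
  D vs E: E wins 14–4.
Copeland scores (wins − losses):
  A: 4 − 0 = 4
  B: 2 − 2 = 0
  C: 2 − 2 = 0
  D: 0 − 4 = -4
  E: 2 − 2 = 0
A has the best Copeland score.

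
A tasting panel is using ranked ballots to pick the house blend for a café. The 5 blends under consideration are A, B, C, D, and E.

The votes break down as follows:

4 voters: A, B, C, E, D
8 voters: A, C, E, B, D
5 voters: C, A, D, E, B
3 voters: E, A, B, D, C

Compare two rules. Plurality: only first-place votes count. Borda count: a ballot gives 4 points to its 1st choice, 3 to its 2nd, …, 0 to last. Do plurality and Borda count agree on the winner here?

Yes

Plurality first-place counts: A 12, B 0, C 5, D 0, E 3 → A.
Borda totals: A 72, B 26, C 52, D 13, E 37 → A.
The two rules agree on A.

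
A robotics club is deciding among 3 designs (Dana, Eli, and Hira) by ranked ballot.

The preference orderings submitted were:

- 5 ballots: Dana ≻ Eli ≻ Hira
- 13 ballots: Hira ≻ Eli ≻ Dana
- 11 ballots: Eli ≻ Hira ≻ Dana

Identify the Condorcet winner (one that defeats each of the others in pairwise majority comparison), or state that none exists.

Head-to-head results (29 voters total):
Dana vs Eli: Eli wins 24–5.
Dana vs Hira: Hira wins 24–5.
Eli vs Hira: Eli wins 16–13.
Eli beats each rival — Dana (24–5), Hira (16–13) — so Eli is the Condorcet winner.

Eli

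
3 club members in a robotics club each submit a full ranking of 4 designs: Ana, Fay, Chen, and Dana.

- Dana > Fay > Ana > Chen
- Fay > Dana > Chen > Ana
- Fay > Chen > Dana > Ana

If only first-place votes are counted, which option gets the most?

Fay

First-place vote totals:
  Ana: 0
  Fay: 2
  Chen: 0
  Dana: 1
Fay has the most first-place votes.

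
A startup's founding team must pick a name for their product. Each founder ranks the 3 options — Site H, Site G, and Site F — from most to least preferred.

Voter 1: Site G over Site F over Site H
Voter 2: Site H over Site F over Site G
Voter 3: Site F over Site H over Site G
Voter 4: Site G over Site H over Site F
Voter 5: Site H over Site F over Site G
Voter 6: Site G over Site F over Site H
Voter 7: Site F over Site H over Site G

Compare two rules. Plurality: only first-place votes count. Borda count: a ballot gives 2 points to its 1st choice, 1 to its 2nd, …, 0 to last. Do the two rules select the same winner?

Plurality first-place counts: Site H 2, Site G 3, Site F 2 → Site G.
Borda totals: Site H 7, Site G 6, Site F 8 → Site F.
The two rules disagree: plurality picks Site G, Borda picks Site F.

No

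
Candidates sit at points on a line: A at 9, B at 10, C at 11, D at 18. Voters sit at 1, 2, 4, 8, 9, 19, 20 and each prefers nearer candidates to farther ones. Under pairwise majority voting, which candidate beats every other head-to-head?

With single-peaked preferences on a line, the Condorcet winner is the candidate closest to the median voter.
The median voter (position 8) is closest to A at 9.
Check: A vs C — voters closer to A: 5 of 7.

A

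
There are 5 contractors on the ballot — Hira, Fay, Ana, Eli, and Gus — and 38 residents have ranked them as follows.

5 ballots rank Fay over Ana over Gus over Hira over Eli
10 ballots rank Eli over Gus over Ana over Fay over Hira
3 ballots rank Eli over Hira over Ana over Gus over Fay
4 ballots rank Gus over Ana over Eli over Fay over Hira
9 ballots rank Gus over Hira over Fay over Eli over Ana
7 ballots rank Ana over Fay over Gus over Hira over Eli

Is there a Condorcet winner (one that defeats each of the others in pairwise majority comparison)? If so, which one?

Head-to-head results (38 voters total):
Hira vs Fay: Fay wins 26–12.
Hira vs Ana: Ana wins 26–12.
Hira vs Eli: Hira wins 21–17.
Hira vs Gus: Gus wins 35–3.
Fay vs Ana: Ana wins 24–14.
Fay vs Eli: Fay wins 21–17.
Fay vs Gus: Gus wins 26–12.
Ana vs Eli: Eli wins 22–16.
Ana vs Gus: Gus wins 23–15.
Eli vs Gus: Gus wins 25–13.
Gus beats each rival — Hira (35–3), Fay (26–12), Ana (23–15), Eli (25–13) — so Gus is the Condorcet winner.

Gus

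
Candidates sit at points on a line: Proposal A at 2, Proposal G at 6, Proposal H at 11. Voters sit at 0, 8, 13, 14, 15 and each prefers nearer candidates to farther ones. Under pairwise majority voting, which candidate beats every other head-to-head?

Proposal H

With single-peaked preferences on a line, the Condorcet winner is the candidate closest to the median voter.
The median voter (position 13) is closest to Proposal H at 11.
Check: Proposal H vs Proposal A — voters closer to Proposal H: 4 of 5.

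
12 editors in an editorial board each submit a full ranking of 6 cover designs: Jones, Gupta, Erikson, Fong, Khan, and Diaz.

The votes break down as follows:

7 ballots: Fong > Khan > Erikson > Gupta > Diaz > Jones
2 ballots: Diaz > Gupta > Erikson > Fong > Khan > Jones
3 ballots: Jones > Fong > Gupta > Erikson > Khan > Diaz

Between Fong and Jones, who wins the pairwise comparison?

Fong

Ballots ranking Fong above Jones: 7+2 = 9.
Ballots ranking Jones above Fong: 3.
Fong wins the head-to-head, 9–3.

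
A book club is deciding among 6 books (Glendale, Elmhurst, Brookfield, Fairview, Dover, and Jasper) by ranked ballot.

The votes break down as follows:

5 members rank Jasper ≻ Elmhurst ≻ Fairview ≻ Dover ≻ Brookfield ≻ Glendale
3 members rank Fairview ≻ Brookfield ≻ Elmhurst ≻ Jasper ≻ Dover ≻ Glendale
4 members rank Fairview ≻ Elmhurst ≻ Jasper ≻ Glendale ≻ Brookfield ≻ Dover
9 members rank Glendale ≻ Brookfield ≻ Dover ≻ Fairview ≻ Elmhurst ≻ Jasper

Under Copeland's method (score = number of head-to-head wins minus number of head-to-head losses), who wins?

Pairwise results:
  Glendale vs Elmhurst: Elmhurst wins 12–9.
  Glendale vs Brookfield: Glendale wins 13–8.
  Glendale vs Fairview: Fairview wins 12–9.
  Glendale vs Dover: Glendale wins 13–8.
  Glendale vs Jasper: Jasper wins 12–9.
  Elmhurst vs Brookfield: Brookfield wins 12–9.
  Elmhurst vs Fairview: Fairview wins 16–5.
  Elmhurst vs Dover: Elmhurst wins 12–9.
  Elmhurst vs Jasper: Elmhurst wins 16–5.
  Brookfield vs Fairview: Fairview wins 12–9.
  Brookfield vs Dover: Brookfield wins 16–5.
  Brookfield vs Jasper: Brookfield wins 12–9.
  Fairview vs Dover: Fairview wins 12–9.
  Fairview vs Jasper: Fairview wins 16–5.
  Dover vs Jasper: Jasper wins 12–9.
Copeland scores (wins − losses):
  Glendale: 2 − 3 = -1
  Elmhurst: 3 − 2 = 1
  Brookfield: 3 − 2 = 1
  Fairview: 5 − 0 = 5
  Dover: 0 − 5 = -5
  Jasper: 2 − 3 = -1
Fairview has the best Copeland score.

Fairview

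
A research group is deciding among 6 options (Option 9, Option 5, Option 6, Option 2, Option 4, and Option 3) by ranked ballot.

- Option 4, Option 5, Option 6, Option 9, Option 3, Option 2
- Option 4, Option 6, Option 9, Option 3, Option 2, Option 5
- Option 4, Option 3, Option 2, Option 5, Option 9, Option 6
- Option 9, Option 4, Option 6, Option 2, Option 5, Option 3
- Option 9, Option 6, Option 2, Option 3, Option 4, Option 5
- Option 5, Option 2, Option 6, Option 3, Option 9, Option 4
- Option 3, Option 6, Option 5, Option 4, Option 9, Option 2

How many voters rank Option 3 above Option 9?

Ballots ranking Option 3 above Option 9: 3.
Ballots ranking Option 9 above Option 3: 4.
So 3 of 7 voters prefer Option 3 to Option 9.

3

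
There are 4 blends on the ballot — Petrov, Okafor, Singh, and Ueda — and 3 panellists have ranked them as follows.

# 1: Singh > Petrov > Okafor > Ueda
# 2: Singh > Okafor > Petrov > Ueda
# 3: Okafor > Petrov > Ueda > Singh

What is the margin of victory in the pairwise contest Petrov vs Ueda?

3

Ballots ranking Petrov above Ueda: 3.
Ballots ranking Ueda above Petrov: 0.
Petrov wins 3–0, a margin of 3.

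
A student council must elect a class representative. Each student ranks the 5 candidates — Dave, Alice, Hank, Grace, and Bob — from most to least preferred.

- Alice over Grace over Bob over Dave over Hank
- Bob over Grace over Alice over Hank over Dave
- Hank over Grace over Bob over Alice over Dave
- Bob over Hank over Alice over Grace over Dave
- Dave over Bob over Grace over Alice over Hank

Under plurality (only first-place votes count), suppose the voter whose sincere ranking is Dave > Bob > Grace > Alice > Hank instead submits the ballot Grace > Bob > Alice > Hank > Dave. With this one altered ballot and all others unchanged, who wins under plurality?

Bob

First-place totals with the altered ballot: Dave 0, Alice 1, Hank 1, Grace 1, Bob 2.
The winner is unchanged: still Bob.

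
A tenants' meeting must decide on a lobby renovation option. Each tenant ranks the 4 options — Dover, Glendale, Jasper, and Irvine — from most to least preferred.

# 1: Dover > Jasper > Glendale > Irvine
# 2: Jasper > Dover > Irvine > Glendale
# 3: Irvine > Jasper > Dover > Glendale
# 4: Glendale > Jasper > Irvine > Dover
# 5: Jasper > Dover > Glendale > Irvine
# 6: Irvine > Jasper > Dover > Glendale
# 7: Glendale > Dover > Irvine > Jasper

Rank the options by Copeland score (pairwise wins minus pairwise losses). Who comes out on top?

Jasper

Pairwise results:
  Dover vs Glendale: Dover wins 5–2.
  Dover vs Jasper: Jasper wins 5–2.
  Dover vs Irvine: Dover wins 4–3.
  Glendale vs Jasper: Jasper wins 5–2.
  Glendale vs Irvine: Glendale wins 4–3.
  Jasper vs Irvine: Jasper wins 4–3.
Copeland scores (wins − losses):
  Dover: 2 − 1 = 1
  Glendale: 1 − 2 = -1
  Jasper: 3 − 0 = 3
  Irvine: 0 − 3 = -3
Jasper has the best Copeland score.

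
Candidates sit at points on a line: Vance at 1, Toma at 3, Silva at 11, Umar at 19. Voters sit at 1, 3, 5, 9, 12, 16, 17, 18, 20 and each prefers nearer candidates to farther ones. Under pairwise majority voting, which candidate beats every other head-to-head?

With single-peaked preferences on a line, the Condorcet winner is the candidate closest to the median voter.
The median voter (position 12) is closest to Silva at 11.
Check: Silva vs Vance — voters closer to Silva: 6 of 9.

Silva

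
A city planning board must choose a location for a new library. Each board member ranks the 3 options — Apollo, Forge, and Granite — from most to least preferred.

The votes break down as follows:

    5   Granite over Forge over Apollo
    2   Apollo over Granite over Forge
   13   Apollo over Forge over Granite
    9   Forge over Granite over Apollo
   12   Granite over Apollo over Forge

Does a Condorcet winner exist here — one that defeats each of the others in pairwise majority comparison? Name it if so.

No Condorcet winner

Head-to-head results (41 voters total):
Apollo vs Forge: Apollo wins 27–14.
Apollo vs Granite: Granite wins 26–15.
Forge vs Granite: Forge wins 22–19.
No candidate beats all others: Apollo beats Forge beats Granite beats Apollo, a majority cycle.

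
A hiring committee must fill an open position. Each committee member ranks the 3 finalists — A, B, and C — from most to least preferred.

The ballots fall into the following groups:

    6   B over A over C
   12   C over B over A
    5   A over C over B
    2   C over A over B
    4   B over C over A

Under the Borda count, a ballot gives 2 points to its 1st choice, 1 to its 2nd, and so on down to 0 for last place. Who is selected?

Borda scores:
  A: 6·1 + 12·0 + 5·2 + 2·1 + 4·0 = 18
  B: 6·2 + 12·1 + 5·0 + 2·0 + 4·2 = 32
  C: 6·0 + 12·2 + 5·1 + 2·2 + 4·1 = 37
C has the highest total.

C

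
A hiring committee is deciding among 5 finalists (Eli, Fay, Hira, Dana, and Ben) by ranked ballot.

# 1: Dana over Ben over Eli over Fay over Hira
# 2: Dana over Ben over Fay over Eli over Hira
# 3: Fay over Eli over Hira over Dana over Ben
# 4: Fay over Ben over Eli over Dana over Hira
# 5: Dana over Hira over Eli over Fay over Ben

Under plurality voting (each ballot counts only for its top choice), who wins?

First-place vote totals:
  Eli: 0
  Fay: 2
  Hira: 0
  Dana: 3
  Ben: 0
Dana has the most first-place votes.

Dana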